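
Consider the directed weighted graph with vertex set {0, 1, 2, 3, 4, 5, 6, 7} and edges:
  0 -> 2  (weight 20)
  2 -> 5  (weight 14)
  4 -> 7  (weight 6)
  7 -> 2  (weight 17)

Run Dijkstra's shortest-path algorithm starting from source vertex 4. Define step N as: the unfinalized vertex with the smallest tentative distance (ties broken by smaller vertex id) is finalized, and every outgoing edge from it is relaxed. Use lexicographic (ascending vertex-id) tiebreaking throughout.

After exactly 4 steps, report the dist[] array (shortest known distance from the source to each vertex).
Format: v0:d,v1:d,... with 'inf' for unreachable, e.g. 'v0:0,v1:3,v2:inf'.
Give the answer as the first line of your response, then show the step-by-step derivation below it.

v0:inf,v1:inf,v2:23,v3:inf,v4:0,v5:37,v6:inf,v7:6

step 1: dist = v0:inf,v1:inf,v2:inf,v3:inf,v4:0,v5:inf,v6:inf,v7:6
step 2: dist = v0:inf,v1:inf,v2:23,v3:inf,v4:0,v5:inf,v6:inf,v7:6
step 3: dist = v0:inf,v1:inf,v2:23,v3:inf,v4:0,v5:37,v6:inf,v7:6
step 4: dist = v0:inf,v1:inf,v2:23,v3:inf,v4:0,v5:37,v6:inf,v7:6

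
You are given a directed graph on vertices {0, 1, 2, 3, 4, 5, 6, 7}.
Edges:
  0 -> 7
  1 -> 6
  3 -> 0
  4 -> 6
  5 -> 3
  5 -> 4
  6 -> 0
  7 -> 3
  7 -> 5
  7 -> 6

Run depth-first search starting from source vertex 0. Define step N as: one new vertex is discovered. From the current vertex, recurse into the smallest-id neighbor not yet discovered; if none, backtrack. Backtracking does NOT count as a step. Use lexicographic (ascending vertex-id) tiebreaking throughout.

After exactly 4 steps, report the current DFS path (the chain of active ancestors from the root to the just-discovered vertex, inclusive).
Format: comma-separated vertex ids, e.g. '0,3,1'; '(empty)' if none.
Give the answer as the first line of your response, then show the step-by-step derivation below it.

0,7,5

step 1: discover 0; path=0; order=0
step 2: discover 7; path=0>7; order=0,7
step 3: discover 3; path=0>7>3; order=0,7,3
step 4: discover 5; path=0>7>5; order=0,7,3,5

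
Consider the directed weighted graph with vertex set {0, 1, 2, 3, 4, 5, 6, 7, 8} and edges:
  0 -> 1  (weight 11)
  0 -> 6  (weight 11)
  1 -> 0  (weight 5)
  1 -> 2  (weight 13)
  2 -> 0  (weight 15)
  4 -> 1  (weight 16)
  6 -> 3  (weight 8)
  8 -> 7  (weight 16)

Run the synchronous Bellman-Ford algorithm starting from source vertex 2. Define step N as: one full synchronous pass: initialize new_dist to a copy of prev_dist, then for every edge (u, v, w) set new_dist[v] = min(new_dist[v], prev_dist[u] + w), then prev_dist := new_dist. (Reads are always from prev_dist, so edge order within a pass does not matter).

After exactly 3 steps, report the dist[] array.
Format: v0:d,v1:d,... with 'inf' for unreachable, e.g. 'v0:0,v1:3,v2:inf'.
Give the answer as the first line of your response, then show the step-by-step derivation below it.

v0:15,v1:26,v2:0,v3:34,v4:inf,v5:inf,v6:26,v7:inf,v8:inf

step 1: dist = v0:15,v1:inf,v2:0,v3:inf,v4:inf,v5:inf,v6:inf,v7:inf,v8:inf
step 2: dist = v0:15,v1:26,v2:0,v3:inf,v4:inf,v5:inf,v6:26,v7:inf,v8:inf
step 3: dist = v0:15,v1:26,v2:0,v3:34,v4:inf,v5:inf,v6:26,v7:inf,v8:inf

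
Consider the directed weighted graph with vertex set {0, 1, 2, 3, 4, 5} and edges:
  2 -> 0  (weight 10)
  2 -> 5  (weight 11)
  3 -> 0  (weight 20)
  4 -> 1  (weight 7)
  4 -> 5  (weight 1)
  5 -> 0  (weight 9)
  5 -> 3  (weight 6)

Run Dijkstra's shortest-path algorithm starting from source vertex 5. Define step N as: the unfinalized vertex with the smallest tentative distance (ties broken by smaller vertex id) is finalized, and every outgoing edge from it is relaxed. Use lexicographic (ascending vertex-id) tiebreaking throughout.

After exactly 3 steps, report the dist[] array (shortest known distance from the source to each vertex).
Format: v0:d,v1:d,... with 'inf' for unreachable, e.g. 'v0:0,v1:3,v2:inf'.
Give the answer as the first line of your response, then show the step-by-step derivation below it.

v0:9,v1:inf,v2:inf,v3:6,v4:inf,v5:0

step 1: dist = v0:9,v1:inf,v2:inf,v3:6,v4:inf,v5:0
step 2: dist = v0:9,v1:inf,v2:inf,v3:6,v4:inf,v5:0
step 3: dist = v0:9,v1:inf,v2:inf,v3:6,v4:inf,v5:0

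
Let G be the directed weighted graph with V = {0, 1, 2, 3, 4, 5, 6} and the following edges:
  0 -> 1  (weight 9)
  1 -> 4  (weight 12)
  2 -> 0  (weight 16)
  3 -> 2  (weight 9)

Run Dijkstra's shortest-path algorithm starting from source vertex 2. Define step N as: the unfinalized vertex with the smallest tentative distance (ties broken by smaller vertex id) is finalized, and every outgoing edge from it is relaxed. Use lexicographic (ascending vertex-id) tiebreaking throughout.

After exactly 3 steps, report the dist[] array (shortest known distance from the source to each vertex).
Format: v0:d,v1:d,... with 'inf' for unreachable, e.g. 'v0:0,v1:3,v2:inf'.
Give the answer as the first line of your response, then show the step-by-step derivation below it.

v0:16,v1:25,v2:0,v3:inf,v4:37,v5:inf,v6:inf

step 1: dist = v0:16,v1:inf,v2:0,v3:inf,v4:inf,v5:inf,v6:inf
step 2: dist = v0:16,v1:25,v2:0,v3:inf,v4:inf,v5:inf,v6:inf
step 3: dist = v0:16,v1:25,v2:0,v3:inf,v4:37,v5:inf,v6:inf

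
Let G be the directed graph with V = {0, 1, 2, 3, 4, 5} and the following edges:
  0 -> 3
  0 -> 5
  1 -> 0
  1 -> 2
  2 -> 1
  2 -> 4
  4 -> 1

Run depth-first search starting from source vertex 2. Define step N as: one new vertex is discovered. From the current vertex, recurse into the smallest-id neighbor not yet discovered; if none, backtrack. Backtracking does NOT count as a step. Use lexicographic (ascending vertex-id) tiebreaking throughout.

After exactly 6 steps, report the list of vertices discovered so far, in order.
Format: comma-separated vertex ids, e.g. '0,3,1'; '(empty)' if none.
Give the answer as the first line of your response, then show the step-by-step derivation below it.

2,1,0,3,5,4

step 1: discover 2; path=2; order=2
step 2: discover 1; path=2>1; order=2,1
step 3: discover 0; path=2>1>0; order=2,1,0
step 4: discover 3; path=2>1>0>3; order=2,1,0,3
step 5: discover 5; path=2>1>0>5; order=2,1,0,3,5
step 6: discover 4; path=2>4; order=2,1,0,3,5,4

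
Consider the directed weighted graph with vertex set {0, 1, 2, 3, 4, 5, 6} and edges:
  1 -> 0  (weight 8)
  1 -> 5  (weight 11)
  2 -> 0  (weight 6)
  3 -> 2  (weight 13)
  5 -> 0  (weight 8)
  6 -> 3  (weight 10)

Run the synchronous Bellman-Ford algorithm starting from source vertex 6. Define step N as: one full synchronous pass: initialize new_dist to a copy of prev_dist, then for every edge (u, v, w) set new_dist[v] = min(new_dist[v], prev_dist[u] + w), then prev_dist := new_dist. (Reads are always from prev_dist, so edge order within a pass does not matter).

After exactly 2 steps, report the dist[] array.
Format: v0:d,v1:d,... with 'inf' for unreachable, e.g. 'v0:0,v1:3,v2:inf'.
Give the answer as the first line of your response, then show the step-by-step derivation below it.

v0:inf,v1:inf,v2:23,v3:10,v4:inf,v5:inf,v6:0

step 1: dist = v0:inf,v1:inf,v2:inf,v3:10,v4:inf,v5:inf,v6:0
step 2: dist = v0:inf,v1:inf,v2:23,v3:10,v4:inf,v5:inf,v6:0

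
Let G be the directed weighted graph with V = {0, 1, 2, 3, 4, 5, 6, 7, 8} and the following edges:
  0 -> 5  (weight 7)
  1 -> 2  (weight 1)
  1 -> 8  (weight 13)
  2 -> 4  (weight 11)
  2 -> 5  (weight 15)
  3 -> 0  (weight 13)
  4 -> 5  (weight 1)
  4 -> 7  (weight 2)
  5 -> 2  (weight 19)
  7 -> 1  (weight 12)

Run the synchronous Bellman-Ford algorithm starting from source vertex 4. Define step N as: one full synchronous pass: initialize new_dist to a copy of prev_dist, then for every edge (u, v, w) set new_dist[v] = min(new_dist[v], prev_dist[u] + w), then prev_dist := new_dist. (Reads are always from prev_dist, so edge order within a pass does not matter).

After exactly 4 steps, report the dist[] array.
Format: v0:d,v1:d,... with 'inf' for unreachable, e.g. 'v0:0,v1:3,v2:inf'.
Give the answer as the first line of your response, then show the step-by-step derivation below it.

v0:inf,v1:14,v2:15,v3:inf,v4:0,v5:1,v6:inf,v7:2,v8:27

step 1: dist = v0:inf,v1:inf,v2:inf,v3:inf,v4:0,v5:1,v6:inf,v7:2,v8:inf
step 2: dist = v0:inf,v1:14,v2:20,v3:inf,v4:0,v5:1,v6:inf,v7:2,v8:inf
step 3: dist = v0:inf,v1:14,v2:15,v3:inf,v4:0,v5:1,v6:inf,v7:2,v8:27
step 4: dist = v0:inf,v1:14,v2:15,v3:inf,v4:0,v5:1,v6:inf,v7:2,v8:27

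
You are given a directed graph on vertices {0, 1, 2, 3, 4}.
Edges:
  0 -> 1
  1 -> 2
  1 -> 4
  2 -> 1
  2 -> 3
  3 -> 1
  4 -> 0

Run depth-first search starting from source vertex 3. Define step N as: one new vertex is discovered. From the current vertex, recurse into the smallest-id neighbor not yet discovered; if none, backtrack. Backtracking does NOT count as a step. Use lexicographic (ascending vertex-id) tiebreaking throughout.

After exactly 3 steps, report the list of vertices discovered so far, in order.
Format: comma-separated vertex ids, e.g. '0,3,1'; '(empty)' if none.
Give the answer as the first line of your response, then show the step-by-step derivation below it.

3,1,2

step 1: discover 3; path=3; order=3
step 2: discover 1; path=3>1; order=3,1
step 3: discover 2; path=3>1>2; order=3,1,2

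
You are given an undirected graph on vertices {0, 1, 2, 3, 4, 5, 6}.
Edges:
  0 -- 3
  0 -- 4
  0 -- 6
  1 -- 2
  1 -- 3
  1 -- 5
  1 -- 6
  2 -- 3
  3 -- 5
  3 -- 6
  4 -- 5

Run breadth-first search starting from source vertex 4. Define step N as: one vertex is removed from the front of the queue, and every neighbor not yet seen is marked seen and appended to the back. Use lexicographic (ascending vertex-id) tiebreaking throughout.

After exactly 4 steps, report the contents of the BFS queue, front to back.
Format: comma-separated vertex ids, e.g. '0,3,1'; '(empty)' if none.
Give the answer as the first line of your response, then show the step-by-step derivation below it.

6,1,2

step 1: dequeue 4; queue=[0,5]; order=4
step 2: dequeue 0; queue=[5,3,6]; order=4,0
step 3: dequeue 5; queue=[3,6,1]; order=4,0,5
step 4: dequeue 3; queue=[6,1,2]; order=4,0,5,3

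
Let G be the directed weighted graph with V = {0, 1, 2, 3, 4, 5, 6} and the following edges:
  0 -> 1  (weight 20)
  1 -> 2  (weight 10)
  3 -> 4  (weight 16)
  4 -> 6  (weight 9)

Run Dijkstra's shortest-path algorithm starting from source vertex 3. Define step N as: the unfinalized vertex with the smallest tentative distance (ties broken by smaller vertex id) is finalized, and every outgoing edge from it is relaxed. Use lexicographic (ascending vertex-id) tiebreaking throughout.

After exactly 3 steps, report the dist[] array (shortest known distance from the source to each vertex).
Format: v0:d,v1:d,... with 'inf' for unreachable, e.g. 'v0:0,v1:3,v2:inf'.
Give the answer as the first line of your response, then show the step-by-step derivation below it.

v0:inf,v1:inf,v2:inf,v3:0,v4:16,v5:inf,v6:25

step 1: dist = v0:inf,v1:inf,v2:inf,v3:0,v4:16,v5:inf,v6:inf
step 2: dist = v0:inf,v1:inf,v2:inf,v3:0,v4:16,v5:inf,v6:25
step 3: dist = v0:inf,v1:inf,v2:inf,v3:0,v4:16,v5:inf,v6:25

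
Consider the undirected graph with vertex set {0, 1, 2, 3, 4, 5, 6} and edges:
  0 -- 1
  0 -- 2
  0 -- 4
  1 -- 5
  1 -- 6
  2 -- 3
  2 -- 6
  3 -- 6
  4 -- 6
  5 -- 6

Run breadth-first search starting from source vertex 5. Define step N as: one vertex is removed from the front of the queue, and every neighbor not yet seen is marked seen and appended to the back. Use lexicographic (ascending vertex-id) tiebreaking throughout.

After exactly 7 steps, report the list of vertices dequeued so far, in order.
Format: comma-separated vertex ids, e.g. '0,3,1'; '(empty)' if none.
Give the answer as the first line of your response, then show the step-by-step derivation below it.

5,1,6,0,2,3,4

step 1: dequeue 5; queue=[1,6]; order=5
step 2: dequeue 1; queue=[6,0]; order=5,1
step 3: dequeue 6; queue=[0,2,3,4]; order=5,1,6
step 4: dequeue 0; queue=[2,3,4]; order=5,1,6,0
step 5: dequeue 2; queue=[3,4]; order=5,1,6,0,2
step 6: dequeue 3; queue=[4]; order=5,1,6,0,2,3
step 7: dequeue 4; queue=[(empty)]; order=5,1,6,0,2,3,4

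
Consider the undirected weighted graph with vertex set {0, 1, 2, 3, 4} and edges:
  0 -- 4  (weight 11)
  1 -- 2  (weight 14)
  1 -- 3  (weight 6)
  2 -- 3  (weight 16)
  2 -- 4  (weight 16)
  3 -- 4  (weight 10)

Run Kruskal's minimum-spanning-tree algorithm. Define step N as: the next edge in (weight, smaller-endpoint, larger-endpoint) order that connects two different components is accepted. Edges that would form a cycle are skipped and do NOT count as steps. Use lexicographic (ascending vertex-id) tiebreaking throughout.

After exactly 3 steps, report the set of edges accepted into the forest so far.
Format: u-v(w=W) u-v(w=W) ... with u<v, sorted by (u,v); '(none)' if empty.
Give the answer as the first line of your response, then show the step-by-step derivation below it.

0-4(w=11) 1-3(w=6) 3-4(w=10)

step 1: add edge 1-3 (w=6); MST = {1-3(w=6)}
step 2: add edge 3-4 (w=10); MST = {1-3(w=6) 3-4(w=10)}
step 3: add edge 0-4 (w=11); MST = {0-4(w=11) 1-3(w=6) 3-4(w=10)}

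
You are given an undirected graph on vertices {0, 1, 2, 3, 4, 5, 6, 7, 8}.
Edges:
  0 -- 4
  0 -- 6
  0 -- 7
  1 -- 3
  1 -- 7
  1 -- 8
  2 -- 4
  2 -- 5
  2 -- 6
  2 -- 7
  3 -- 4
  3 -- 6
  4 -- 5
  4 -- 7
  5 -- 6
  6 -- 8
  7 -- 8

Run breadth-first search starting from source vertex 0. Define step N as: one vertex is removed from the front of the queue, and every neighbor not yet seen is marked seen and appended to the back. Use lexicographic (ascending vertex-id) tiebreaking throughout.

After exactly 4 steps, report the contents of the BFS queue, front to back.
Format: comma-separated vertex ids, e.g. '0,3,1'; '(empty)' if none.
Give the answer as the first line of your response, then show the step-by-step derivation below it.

2,3,5,8,1

step 1: dequeue 0; queue=[4,6,7]; order=0
step 2: dequeue 4; queue=[6,7,2,3,5]; order=0,4
step 3: dequeue 6; queue=[7,2,3,5,8]; order=0,4,6
step 4: dequeue 7; queue=[2,3,5,8,1]; order=0,4,6,7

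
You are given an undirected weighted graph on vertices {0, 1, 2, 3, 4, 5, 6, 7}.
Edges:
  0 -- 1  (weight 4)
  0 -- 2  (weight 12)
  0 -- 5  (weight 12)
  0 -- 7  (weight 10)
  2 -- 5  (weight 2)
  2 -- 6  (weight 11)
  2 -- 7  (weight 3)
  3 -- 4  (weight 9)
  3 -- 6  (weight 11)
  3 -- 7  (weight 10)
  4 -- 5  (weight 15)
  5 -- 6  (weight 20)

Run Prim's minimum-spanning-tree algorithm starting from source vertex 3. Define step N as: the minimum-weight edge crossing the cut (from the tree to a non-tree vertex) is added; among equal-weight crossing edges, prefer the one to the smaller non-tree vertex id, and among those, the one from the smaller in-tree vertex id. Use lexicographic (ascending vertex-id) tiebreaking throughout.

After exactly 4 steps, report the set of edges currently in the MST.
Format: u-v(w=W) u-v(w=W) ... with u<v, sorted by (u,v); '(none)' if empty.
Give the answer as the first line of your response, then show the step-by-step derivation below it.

2-5(w=2) 2-7(w=3) 3-4(w=9) 3-7(w=10)

step 1: add edge 3-4 (w=9); MST = {3-4(w=9)}
step 2: add edge 3-7 (w=10); MST = {3-4(w=9) 3-7(w=10)}
step 3: add edge 2-7 (w=3); MST = {2-7(w=3) 3-4(w=9) 3-7(w=10)}
step 4: add edge 2-5 (w=2); MST = {2-5(w=2) 2-7(w=3) 3-4(w=9) 3-7(w=10)}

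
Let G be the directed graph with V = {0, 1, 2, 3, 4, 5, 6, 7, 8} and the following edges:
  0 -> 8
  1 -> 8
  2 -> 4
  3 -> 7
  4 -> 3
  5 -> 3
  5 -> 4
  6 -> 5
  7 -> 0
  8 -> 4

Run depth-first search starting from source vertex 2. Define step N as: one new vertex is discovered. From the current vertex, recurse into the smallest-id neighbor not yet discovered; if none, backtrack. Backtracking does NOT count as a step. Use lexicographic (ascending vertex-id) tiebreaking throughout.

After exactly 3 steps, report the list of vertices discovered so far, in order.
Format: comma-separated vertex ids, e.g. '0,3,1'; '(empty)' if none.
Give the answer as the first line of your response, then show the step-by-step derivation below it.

2,4,3

step 1: discover 2; path=2; order=2
step 2: discover 4; path=2>4; order=2,4
step 3: discover 3; path=2>4>3; order=2,4,3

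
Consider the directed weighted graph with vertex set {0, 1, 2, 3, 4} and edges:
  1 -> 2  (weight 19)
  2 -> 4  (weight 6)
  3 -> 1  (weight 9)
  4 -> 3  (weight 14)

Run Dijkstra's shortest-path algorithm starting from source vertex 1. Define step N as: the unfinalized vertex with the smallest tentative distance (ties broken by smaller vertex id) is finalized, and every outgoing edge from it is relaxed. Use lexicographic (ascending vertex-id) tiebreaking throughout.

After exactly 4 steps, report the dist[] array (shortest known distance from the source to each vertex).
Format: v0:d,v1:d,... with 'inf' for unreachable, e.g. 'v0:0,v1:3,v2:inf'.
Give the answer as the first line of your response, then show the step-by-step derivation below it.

v0:inf,v1:0,v2:19,v3:39,v4:25

step 1: dist = v0:inf,v1:0,v2:19,v3:inf,v4:inf
step 2: dist = v0:inf,v1:0,v2:19,v3:inf,v4:25
step 3: dist = v0:inf,v1:0,v2:19,v3:39,v4:25
step 4: dist = v0:inf,v1:0,v2:19,v3:39,v4:25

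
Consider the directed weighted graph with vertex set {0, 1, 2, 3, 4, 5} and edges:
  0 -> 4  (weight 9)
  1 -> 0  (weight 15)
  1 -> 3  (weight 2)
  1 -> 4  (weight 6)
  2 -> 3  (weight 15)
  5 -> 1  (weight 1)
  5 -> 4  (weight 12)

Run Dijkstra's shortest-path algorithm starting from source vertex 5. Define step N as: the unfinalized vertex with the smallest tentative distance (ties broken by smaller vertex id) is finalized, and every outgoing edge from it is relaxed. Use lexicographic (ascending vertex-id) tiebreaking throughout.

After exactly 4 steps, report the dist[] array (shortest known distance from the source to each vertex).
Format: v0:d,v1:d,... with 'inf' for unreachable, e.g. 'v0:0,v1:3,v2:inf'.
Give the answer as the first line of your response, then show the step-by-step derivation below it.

v0:16,v1:1,v2:inf,v3:3,v4:7,v5:0

step 1: dist = v0:inf,v1:1,v2:inf,v3:inf,v4:12,v5:0
step 2: dist = v0:16,v1:1,v2:inf,v3:3,v4:7,v5:0
step 3: dist = v0:16,v1:1,v2:inf,v3:3,v4:7,v5:0
step 4: dist = v0:16,v1:1,v2:inf,v3:3,v4:7,v5:0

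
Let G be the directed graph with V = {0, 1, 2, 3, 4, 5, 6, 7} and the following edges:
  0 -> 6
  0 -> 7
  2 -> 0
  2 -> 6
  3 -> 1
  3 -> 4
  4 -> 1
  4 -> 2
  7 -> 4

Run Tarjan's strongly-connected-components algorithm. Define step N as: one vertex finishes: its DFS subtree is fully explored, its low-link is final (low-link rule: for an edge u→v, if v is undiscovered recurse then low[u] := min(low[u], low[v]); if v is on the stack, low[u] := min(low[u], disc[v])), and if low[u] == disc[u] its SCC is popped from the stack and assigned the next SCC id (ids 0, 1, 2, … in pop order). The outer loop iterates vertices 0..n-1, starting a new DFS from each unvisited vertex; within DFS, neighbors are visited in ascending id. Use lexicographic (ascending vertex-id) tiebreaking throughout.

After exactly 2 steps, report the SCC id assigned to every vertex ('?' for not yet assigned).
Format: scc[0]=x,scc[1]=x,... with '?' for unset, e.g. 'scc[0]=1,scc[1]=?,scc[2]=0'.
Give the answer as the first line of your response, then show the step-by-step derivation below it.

scc[0]=?,scc[1]=1,scc[2]=?,scc[3]=?,scc[4]=?,scc[5]=?,scc[6]=0,scc[7]=?

step 1: low=(low[0]=0,low[1]=?,low[2]=?,low[3]=?,low[4]=?,low[5]=?,low[6]=1,low[7]=?); scc=(scc[0]=?,scc[1]=?,scc[2]=?,scc[3]=?,scc[4]=?,scc[5]=?,scc[6]=0,scc[7]=?)
step 2: low=(low[0]=0,low[1]=4,low[2]=?,low[3]=?,low[4]=3,low[5]=?,low[6]=1,low[7]=2); scc=(scc[0]=?,scc[1]=1,scc[2]=?,scc[3]=?,scc[4]=?,scc[5]=?,scc[6]=0,scc[7]=?)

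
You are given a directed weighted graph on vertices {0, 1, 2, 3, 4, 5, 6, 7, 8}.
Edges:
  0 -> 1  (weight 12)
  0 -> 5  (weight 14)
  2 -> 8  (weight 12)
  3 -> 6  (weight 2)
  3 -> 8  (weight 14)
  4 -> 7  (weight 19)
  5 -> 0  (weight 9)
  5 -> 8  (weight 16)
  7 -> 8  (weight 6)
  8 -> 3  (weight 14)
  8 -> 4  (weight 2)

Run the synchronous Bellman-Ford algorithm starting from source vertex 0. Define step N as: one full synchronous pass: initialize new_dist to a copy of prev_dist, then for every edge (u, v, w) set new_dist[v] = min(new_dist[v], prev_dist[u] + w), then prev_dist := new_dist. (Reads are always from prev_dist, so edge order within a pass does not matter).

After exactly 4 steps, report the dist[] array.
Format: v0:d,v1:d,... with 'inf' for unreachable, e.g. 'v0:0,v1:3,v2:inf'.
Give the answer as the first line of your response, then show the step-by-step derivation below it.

v0:0,v1:12,v2:inf,v3:44,v4:32,v5:14,v6:46,v7:51,v8:30

step 1: dist = v0:0,v1:12,v2:inf,v3:inf,v4:inf,v5:14,v6:inf,v7:inf,v8:inf
step 2: dist = v0:0,v1:12,v2:inf,v3:inf,v4:inf,v5:14,v6:inf,v7:inf,v8:30
step 3: dist = v0:0,v1:12,v2:inf,v3:44,v4:32,v5:14,v6:inf,v7:inf,v8:30
step 4: dist = v0:0,v1:12,v2:inf,v3:44,v4:32,v5:14,v6:46,v7:51,v8:30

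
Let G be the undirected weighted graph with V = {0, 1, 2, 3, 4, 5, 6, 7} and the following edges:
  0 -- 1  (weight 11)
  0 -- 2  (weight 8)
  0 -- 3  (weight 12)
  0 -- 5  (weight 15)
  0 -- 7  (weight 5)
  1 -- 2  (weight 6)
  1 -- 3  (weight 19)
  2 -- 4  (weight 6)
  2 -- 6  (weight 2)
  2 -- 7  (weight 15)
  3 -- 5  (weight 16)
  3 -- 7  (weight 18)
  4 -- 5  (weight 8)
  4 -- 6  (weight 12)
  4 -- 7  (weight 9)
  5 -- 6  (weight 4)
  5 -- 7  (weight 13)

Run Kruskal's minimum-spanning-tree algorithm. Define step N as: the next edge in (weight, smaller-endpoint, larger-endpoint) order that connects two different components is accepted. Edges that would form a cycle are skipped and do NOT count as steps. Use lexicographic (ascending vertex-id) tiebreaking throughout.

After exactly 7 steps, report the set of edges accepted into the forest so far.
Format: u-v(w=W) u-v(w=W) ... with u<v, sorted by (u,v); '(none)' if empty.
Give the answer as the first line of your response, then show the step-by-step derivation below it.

0-2(w=8) 0-3(w=12) 0-7(w=5) 1-2(w=6) 2-4(w=6) 2-6(w=2) 5-6(w=4)

step 1: add edge 2-6 (w=2); MST = {2-6(w=2)}
step 2: add edge 5-6 (w=4); MST = {2-6(w=2) 5-6(w=4)}
step 3: add edge 0-7 (w=5); MST = {0-7(w=5) 2-6(w=2) 5-6(w=4)}
step 4: add edge 1-2 (w=6); MST = {0-7(w=5) 1-2(w=6) 2-6(w=2) 5-6(w=4)}
step 5: add edge 2-4 (w=6); MST = {0-7(w=5) 1-2(w=6) 2-4(w=6) 2-6(w=2) 5-6(w=4)}
step 6: add edge 0-2 (w=8); MST = {0-2(w=8) 0-7(w=5) 1-2(w=6) 2-4(w=6) 2-6(w=2) 5-6(w=4)}
step 7: add edge 0-3 (w=12); MST = {0-2(w=8) 0-3(w=12) 0-7(w=5) 1-2(w=6) 2-4(w=6) 2-6(w=2) 5-6(w=4)}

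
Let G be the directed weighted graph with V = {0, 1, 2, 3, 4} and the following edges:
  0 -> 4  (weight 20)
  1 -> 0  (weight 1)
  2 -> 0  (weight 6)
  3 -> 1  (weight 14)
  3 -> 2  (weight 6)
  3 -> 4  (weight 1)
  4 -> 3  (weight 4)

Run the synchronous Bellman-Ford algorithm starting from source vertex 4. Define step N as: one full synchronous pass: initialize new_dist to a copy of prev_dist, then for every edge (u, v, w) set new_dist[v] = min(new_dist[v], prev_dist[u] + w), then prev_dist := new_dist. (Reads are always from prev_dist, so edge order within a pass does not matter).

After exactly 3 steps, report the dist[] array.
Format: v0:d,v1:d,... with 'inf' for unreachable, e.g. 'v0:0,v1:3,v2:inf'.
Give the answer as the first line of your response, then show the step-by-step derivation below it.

v0:16,v1:18,v2:10,v3:4,v4:0

step 1: dist = v0:inf,v1:inf,v2:inf,v3:4,v4:0
step 2: dist = v0:inf,v1:18,v2:10,v3:4,v4:0
step 3: dist = v0:16,v1:18,v2:10,v3:4,v4:0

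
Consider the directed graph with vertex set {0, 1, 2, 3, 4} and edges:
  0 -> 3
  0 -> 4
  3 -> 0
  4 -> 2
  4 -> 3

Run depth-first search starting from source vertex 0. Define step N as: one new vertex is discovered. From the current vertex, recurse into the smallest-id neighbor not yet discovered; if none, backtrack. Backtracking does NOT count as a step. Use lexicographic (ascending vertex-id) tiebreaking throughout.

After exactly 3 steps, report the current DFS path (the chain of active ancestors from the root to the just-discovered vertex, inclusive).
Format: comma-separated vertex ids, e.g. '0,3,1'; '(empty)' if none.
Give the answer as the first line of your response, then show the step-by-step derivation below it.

0,4

step 1: discover 0; path=0; order=0
step 2: discover 3; path=0>3; order=0,3
step 3: discover 4; path=0>4; order=0,3,4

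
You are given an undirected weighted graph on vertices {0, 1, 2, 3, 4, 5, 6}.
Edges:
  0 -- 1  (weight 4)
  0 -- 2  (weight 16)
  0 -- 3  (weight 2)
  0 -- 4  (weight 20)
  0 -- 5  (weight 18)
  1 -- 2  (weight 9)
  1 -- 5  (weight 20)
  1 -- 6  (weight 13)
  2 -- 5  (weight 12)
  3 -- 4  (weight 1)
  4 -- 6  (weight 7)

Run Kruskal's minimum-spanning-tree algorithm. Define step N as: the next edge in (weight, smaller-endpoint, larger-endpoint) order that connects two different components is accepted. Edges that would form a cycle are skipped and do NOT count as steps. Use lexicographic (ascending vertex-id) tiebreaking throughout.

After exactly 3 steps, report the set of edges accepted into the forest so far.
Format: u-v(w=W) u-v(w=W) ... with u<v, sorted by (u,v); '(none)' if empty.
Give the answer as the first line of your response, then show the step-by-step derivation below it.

0-1(w=4) 0-3(w=2) 3-4(w=1)

step 1: add edge 3-4 (w=1); MST = {3-4(w=1)}
step 2: add edge 0-3 (w=2); MST = {0-3(w=2) 3-4(w=1)}
step 3: add edge 0-1 (w=4); MST = {0-1(w=4) 0-3(w=2) 3-4(w=1)}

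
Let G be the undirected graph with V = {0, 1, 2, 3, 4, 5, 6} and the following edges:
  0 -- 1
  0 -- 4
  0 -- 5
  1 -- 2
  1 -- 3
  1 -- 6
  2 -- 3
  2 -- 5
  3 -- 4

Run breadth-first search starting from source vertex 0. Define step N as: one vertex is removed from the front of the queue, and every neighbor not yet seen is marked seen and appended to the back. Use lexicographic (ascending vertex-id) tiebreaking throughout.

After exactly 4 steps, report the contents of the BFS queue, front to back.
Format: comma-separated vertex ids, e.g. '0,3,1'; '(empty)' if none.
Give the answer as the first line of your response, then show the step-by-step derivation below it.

2,3,6

step 1: dequeue 0; queue=[1,4,5]; order=0
step 2: dequeue 1; queue=[4,5,2,3,6]; order=0,1
step 3: dequeue 4; queue=[5,2,3,6]; order=0,1,4
step 4: dequeue 5; queue=[2,3,6]; order=0,1,4,5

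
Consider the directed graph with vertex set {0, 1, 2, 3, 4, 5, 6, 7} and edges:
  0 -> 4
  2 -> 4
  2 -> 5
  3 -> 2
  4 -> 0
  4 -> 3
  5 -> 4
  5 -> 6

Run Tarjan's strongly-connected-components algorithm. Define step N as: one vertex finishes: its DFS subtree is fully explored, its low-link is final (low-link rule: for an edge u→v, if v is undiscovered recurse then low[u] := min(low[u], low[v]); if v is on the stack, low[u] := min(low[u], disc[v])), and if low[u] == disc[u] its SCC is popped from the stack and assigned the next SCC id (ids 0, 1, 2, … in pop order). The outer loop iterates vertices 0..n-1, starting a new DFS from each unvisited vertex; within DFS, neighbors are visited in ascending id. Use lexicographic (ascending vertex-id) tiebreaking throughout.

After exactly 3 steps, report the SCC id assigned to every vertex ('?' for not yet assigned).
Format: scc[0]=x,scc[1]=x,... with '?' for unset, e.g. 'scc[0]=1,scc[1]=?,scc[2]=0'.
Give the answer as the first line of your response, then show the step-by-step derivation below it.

scc[0]=?,scc[1]=?,scc[2]=?,scc[3]=?,scc[4]=?,scc[5]=?,scc[6]=0,scc[7]=?

step 1: low=(low[0]=0,low[1]=?,low[2]=1,low[3]=2,low[4]=0,low[5]=1,low[6]=5,low[7]=?); scc=(scc[0]=?,scc[1]=?,scc[2]=?,scc[3]=?,scc[4]=?,scc[5]=?,scc[6]=0,scc[7]=?)
step 2: low=(low[0]=0,low[1]=?,low[2]=1,low[3]=2,low[4]=0,low[5]=1,low[6]=5,low[7]=?); scc=(scc[0]=?,scc[1]=?,scc[2]=?,scc[3]=?,scc[4]=?,scc[5]=?,scc[6]=0,scc[7]=?)
step 3: low=(low[0]=0,low[1]=?,low[2]=1,low[3]=2,low[4]=0,low[5]=1,low[6]=5,low[7]=?); scc=(scc[0]=?,scc[1]=?,scc[2]=?,scc[3]=?,scc[4]=?,scc[5]=?,scc[6]=0,scc[7]=?)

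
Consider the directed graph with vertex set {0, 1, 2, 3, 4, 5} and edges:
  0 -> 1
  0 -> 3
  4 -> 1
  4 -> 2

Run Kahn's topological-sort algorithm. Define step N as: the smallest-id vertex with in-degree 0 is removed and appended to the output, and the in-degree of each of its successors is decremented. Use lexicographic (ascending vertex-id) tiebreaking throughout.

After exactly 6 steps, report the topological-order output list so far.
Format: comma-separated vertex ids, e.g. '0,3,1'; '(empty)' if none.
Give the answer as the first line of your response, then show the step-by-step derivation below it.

0,3,4,1,2,5

step 1: output 0; order=[0]; indeg=(0,1,1,0,0,0)
step 2: output 3; order=[0,3]; indeg=(0,1,1,0,0,0)
step 3: output 4; order=[0,3,4]; indeg=(0,0,0,0,0,0)
step 4: output 1; order=[0,3,4,1]; indeg=(0,0,0,0,0,0)
step 5: output 2; order=[0,3,4,1,2]; indeg=(0,0,0,0,0,0)
step 6: output 5; order=[0,3,4,1,2,5]; indeg=(0,0,0,0,0,0)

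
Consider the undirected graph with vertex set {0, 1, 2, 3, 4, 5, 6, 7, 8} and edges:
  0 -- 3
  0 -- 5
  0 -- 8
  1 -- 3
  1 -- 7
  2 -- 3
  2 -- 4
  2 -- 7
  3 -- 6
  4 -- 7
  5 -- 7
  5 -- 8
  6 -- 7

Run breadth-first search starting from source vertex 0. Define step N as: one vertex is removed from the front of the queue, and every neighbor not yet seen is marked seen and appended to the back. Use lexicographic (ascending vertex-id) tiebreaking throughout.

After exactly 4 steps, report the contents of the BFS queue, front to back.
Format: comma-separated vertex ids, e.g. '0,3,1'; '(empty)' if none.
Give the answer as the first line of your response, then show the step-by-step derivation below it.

1,2,6,7

step 1: dequeue 0; queue=[3,5,8]; order=0
step 2: dequeue 3; queue=[5,8,1,2,6]; order=0,3
step 3: dequeue 5; queue=[8,1,2,6,7]; order=0,3,5
step 4: dequeue 8; queue=[1,2,6,7]; order=0,3,5,8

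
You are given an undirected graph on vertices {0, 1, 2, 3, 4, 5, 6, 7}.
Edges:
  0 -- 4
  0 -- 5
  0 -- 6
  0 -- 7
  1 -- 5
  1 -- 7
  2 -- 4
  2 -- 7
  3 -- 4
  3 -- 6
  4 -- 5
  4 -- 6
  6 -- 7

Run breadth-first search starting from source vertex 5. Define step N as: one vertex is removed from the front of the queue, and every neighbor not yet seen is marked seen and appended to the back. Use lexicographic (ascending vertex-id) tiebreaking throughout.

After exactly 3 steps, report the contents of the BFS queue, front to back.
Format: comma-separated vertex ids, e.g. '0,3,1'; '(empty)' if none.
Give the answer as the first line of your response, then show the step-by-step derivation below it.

4,6,7

step 1: dequeue 5; queue=[0,1,4]; order=5
step 2: dequeue 0; queue=[1,4,6,7]; order=5,0
step 3: dequeue 1; queue=[4,6,7]; order=5,0,1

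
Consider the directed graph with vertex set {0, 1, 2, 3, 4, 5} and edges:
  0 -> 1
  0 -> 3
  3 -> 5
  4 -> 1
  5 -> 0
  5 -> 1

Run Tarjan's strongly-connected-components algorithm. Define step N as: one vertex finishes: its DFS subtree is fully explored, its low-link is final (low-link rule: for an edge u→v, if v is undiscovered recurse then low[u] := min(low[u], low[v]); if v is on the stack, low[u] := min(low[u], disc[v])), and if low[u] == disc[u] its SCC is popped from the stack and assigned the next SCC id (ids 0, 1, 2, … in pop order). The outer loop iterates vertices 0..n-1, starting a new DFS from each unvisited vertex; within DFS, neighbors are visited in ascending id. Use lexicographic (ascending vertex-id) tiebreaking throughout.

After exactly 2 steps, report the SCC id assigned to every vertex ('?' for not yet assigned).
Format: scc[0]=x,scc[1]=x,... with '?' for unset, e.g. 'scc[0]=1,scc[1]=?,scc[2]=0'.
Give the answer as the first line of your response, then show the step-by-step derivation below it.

scc[0]=?,scc[1]=0,scc[2]=?,scc[3]=?,scc[4]=?,scc[5]=?

step 1: low=(low[0]=0,low[1]=1,low[2]=?,low[3]=?,low[4]=?,low[5]=?); scc=(scc[0]=?,scc[1]=0,scc[2]=?,scc[3]=?,scc[4]=?,scc[5]=?)
step 2: low=(low[0]=0,low[1]=1,low[2]=?,low[3]=2,low[4]=?,low[5]=0); scc=(scc[0]=?,scc[1]=0,scc[2]=?,scc[3]=?,scc[4]=?,scc[5]=?)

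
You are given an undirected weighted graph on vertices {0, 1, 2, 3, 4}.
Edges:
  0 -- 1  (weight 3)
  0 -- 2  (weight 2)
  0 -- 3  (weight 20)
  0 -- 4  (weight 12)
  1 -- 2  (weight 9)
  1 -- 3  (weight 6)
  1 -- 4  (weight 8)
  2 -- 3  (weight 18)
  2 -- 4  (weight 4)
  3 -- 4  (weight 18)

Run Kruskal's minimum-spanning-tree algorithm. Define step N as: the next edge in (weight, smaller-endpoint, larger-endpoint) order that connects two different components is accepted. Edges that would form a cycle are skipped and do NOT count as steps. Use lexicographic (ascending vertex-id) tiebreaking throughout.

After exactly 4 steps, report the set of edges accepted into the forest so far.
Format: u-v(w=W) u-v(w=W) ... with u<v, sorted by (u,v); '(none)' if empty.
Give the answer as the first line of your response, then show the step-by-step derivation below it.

0-1(w=3) 0-2(w=2) 1-3(w=6) 2-4(w=4)

step 1: add edge 0-2 (w=2); MST = {0-2(w=2)}
step 2: add edge 0-1 (w=3); MST = {0-1(w=3) 0-2(w=2)}
step 3: add edge 2-4 (w=4); MST = {0-1(w=3) 0-2(w=2) 2-4(w=4)}
step 4: add edge 1-3 (w=6); MST = {0-1(w=3) 0-2(w=2) 1-3(w=6) 2-4(w=4)}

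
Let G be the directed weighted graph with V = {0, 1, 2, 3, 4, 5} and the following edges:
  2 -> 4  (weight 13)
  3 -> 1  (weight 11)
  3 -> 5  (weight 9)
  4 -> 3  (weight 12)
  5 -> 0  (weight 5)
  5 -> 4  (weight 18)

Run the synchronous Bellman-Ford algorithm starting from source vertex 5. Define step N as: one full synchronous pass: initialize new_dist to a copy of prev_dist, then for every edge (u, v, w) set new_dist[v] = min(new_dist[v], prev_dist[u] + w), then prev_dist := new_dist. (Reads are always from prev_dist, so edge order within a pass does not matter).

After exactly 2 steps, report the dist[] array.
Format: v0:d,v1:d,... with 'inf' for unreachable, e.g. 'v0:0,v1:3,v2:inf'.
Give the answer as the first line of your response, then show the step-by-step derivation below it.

v0:5,v1:inf,v2:inf,v3:30,v4:18,v5:0

step 1: dist = v0:5,v1:inf,v2:inf,v3:inf,v4:18,v5:0
step 2: dist = v0:5,v1:inf,v2:inf,v3:30,v4:18,v5:0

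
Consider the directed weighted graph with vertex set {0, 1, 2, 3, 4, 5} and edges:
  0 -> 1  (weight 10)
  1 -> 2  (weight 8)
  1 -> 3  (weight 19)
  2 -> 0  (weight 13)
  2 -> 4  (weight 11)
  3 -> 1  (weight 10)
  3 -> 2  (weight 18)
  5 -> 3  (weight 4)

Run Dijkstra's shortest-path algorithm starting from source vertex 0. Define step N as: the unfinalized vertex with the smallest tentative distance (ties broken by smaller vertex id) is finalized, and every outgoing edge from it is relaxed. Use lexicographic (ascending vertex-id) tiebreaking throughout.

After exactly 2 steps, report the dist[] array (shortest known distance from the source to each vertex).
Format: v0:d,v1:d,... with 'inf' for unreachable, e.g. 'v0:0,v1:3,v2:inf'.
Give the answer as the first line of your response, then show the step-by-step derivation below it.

v0:0,v1:10,v2:18,v3:29,v4:inf,v5:inf

step 1: dist = v0:0,v1:10,v2:inf,v3:inf,v4:inf,v5:inf
step 2: dist = v0:0,v1:10,v2:18,v3:29,v4:inf,v5:inf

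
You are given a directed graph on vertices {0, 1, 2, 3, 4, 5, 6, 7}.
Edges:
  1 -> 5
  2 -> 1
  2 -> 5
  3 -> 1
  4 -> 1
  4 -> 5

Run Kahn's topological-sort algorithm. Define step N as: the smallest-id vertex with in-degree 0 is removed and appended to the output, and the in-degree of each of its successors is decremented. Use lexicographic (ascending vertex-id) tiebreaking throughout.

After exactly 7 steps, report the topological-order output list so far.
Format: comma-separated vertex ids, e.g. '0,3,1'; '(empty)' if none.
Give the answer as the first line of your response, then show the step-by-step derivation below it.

0,2,3,4,1,5,6

step 1: output 0; order=[0]; indeg=(0,3,0,0,0,3,0,0)
step 2: output 2; order=[0,2]; indeg=(0,2,0,0,0,2,0,0)
step 3: output 3; order=[0,2,3]; indeg=(0,1,0,0,0,2,0,0)
step 4: output 4; order=[0,2,3,4]; indeg=(0,0,0,0,0,1,0,0)
step 5: output 1; order=[0,2,3,4,1]; indeg=(0,0,0,0,0,0,0,0)
step 6: output 5; order=[0,2,3,4,1,5]; indeg=(0,0,0,0,0,0,0,0)
step 7: output 6; order=[0,2,3,4,1,5,6]; indeg=(0,0,0,0,0,0,0,0)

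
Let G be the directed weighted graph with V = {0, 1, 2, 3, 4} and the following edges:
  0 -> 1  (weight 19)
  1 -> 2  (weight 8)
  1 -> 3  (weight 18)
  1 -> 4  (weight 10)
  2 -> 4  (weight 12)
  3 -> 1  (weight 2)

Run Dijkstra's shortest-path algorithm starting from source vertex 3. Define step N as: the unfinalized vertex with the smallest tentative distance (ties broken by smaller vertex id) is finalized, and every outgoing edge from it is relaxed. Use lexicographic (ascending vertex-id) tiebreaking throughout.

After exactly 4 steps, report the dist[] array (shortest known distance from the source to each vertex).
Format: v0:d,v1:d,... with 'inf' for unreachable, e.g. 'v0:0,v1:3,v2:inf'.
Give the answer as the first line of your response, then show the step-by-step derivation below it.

v0:inf,v1:2,v2:10,v3:0,v4:12

step 1: dist = v0:inf,v1:2,v2:inf,v3:0,v4:inf
step 2: dist = v0:inf,v1:2,v2:10,v3:0,v4:12
step 3: dist = v0:inf,v1:2,v2:10,v3:0,v4:12
step 4: dist = v0:inf,v1:2,v2:10,v3:0,v4:12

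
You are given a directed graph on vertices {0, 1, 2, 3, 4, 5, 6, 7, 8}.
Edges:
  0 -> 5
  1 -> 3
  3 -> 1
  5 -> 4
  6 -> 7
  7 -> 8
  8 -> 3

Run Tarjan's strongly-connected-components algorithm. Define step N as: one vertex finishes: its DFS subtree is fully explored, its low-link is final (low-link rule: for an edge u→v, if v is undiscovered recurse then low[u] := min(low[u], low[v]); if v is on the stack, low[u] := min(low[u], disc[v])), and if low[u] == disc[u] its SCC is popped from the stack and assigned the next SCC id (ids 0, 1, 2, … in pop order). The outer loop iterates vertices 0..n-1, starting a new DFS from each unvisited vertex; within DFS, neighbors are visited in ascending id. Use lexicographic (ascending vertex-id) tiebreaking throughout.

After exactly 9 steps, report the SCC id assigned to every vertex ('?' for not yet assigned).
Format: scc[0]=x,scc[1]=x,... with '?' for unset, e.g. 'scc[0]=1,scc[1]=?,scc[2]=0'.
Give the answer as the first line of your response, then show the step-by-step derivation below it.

scc[0]=2,scc[1]=3,scc[2]=4,scc[3]=3,scc[4]=0,scc[5]=1,scc[6]=7,scc[7]=6,scc[8]=5

step 1: low=(low[0]=0,low[1]=?,low[2]=?,low[3]=?,low[4]=2,low[5]=1,low[6]=?,low[7]=?,low[8]=?); scc=(scc[0]=?,scc[1]=?,scc[2]=?,scc[3]=?,scc[4]=0,scc[5]=?,scc[6]=?,scc[7]=?,scc[8]=?)
step 2: low=(low[0]=0,low[1]=?,low[2]=?,low[3]=?,low[4]=2,low[5]=1,low[6]=?,low[7]=?,low[8]=?); scc=(scc[0]=?,scc[1]=?,scc[2]=?,scc[3]=?,scc[4]=0,scc[5]=1,scc[6]=?,scc[7]=?,scc[8]=?)
step 3: low=(low[0]=0,low[1]=?,low[2]=?,low[3]=?,low[4]=2,low[5]=1,low[6]=?,low[7]=?,low[8]=?); scc=(scc[0]=2,scc[1]=?,scc[2]=?,scc[3]=?,scc[4]=0,scc[5]=1,scc[6]=?,scc[7]=?,scc[8]=?)
step 4: low=(low[0]=0,low[1]=3,low[2]=?,low[3]=3,low[4]=2,low[5]=1,low[6]=?,low[7]=?,low[8]=?); scc=(scc[0]=2,scc[1]=?,scc[2]=?,scc[3]=?,scc[4]=0,scc[5]=1,scc[6]=?,scc[7]=?,scc[8]=?)
step 5: low=(low[0]=0,low[1]=3,low[2]=?,low[3]=3,low[4]=2,low[5]=1,low[6]=?,low[7]=?,low[8]=?); scc=(scc[0]=2,scc[1]=3,scc[2]=?,scc[3]=3,scc[4]=0,scc[5]=1,scc[6]=?,scc[7]=?,scc[8]=?)
step 6: low=(low[0]=0,low[1]=3,low[2]=5,low[3]=3,low[4]=2,low[5]=1,low[6]=?,low[7]=?,low[8]=?); scc=(scc[0]=2,scc[1]=3,scc[2]=4,scc[3]=3,scc[4]=0,scc[5]=1,scc[6]=?,scc[7]=?,scc[8]=?)
step 7: low=(low[0]=0,low[1]=3,low[2]=5,low[3]=3,low[4]=2,low[5]=1,low[6]=6,low[7]=7,low[8]=8); scc=(scc[0]=2,scc[1]=3,scc[2]=4,scc[3]=3,scc[4]=0,scc[5]=1,scc[6]=?,scc[7]=?,scc[8]=5)
step 8: low=(low[0]=0,low[1]=3,low[2]=5,low[3]=3,low[4]=2,low[5]=1,low[6]=6,low[7]=7,low[8]=8); scc=(scc[0]=2,scc[1]=3,scc[2]=4,scc[3]=3,scc[4]=0,scc[5]=1,scc[6]=?,scc[7]=6,scc[8]=5)
step 9: low=(low[0]=0,low[1]=3,low[2]=5,low[3]=3,low[4]=2,low[5]=1,low[6]=6,low[7]=7,low[8]=8); scc=(scc[0]=2,scc[1]=3,scc[2]=4,scc[3]=3,scc[4]=0,scc[5]=1,scc[6]=7,scc[7]=6,scc[8]=5)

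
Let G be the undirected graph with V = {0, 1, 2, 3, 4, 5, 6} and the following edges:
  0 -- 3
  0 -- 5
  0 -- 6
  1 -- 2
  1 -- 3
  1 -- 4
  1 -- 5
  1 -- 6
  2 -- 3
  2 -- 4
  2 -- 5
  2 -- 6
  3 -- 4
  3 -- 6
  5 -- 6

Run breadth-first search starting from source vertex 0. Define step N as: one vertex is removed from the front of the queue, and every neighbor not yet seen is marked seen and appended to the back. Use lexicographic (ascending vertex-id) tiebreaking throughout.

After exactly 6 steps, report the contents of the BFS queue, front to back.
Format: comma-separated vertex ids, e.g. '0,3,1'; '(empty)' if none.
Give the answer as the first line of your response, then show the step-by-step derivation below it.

4

step 1: dequeue 0; queue=[3,5,6]; order=0
step 2: dequeue 3; queue=[5,6,1,2,4]; order=0,3
step 3: dequeue 5; queue=[6,1,2,4]; order=0,3,5
step 4: dequeue 6; queue=[1,2,4]; order=0,3,5,6
step 5: dequeue 1; queue=[2,4]; order=0,3,5,6,1
step 6: dequeue 2; queue=[4]; order=0,3,5,6,1,2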